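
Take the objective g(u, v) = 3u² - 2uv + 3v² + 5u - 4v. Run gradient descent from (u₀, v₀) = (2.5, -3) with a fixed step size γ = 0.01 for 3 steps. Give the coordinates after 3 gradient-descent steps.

∇g = (6u - 2v + 5, -2u + 6v - 4)
(u₁, v₁) = (2.5, -3) − 0.01·(26, -27) = (2.24, -2.73)
(u₂, v₂) = (2.24, -2.73) − 0.01·(23.9, -24.86) = (2.001, -2.4814)
(u₃, v₃) = (2.001, -2.4814) − 0.01·(21.9688, -22.8904) = (1.781312, -2.252496)

(1.781312, -2.252496)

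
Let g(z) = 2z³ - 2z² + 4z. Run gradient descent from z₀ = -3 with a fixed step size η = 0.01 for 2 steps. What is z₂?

-4.7094

g′(z) = 6z² - 4z + 4
z₁ = -3 − 0.01·70 = -3.7
z₂ = -3.7 − 0.01·100.94 = -4.7094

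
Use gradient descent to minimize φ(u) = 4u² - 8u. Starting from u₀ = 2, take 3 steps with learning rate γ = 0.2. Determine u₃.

φ′(u) = 8u - 8
Step 1: φ′(2) = 8; u₁ = 2 − 0.2·8 = 0.4
Step 2: φ′(0.4) = -4.8; u₂ = 0.4 − 0.2·(-4.8) = 1.36
Step 3: φ′(1.36) = 2.88; u₃ = 1.36 − 0.2·2.88 = 0.784

0.784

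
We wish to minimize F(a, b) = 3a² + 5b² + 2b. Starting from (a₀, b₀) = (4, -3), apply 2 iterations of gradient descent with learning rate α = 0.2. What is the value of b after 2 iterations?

∇F = (6a, 10b + 2)
(a₁, b₁) = (4, -3) − 0.2·(24, -28) = (-0.8, 2.6)
(a₂, b₂) = (-0.8, 2.6) − 0.2·(-4.8, 28) = (0.16, -3)
b = -3

-3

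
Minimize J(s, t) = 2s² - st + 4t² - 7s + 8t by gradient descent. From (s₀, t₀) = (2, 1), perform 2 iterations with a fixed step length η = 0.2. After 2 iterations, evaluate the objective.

-6.6624

∇J = (4s - t - 7, -s + 8t + 8)
Step 1: at (2, 1), ∇J = (0, 14) → (2, 1) − 0.2·(0, 14) = (2, -1.8)
Step 2: at (2, -1.8), ∇J = (2.8, -8.4) → (2, -1.8) − 0.2·(2.8, -8.4) = (1.44, -0.12)
J(1.44, -0.12) = -6.6624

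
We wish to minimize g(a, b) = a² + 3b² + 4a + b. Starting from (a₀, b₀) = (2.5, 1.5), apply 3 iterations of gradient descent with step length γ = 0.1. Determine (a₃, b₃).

(0.304, -0.06)

∇g = (2a + 4, 6b + 1)
(a₁, b₁) = (2.5, 1.5) − 0.1·(9, 10) = (1.6, 0.5)
(a₂, b₂) = (1.6, 0.5) − 0.1·(7.2, 4) = (0.88, 0.1)
(a₃, b₃) = (0.88, 0.1) − 0.1·(5.76, 1.6) = (0.304, -0.06)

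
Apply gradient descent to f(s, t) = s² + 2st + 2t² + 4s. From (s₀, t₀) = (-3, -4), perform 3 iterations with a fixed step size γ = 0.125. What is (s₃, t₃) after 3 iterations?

∇f = (2s + 2t + 4, 2s + 4t)
(s₁, t₁) = (-3, -4) − 0.125·(-10, -22) = (-1.75, -1.25)
(s₂, t₂) = (-1.75, -1.25) − 0.125·(-2, -8.5) = (-1.5, -0.1875)
(s₃, t₃) = (-1.5, -0.1875) − 0.125·(0.625, -3.75) = (-1.578125, 0.28125)

(-1.578125, 0.28125)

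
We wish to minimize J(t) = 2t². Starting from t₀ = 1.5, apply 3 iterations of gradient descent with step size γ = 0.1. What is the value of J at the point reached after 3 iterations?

0.209952

J′(t) = 4t
Step 1: J′(1.5) = 6; t₁ = 1.5 − 0.1·6 = 0.9
Step 2: J′(0.9) = 3.6; t₂ = 0.9 − 0.1·3.6 = 0.54
Step 3: J′(0.54) = 2.16; t₃ = 0.54 − 0.1·2.16 = 0.324
J(0.324) = 0.209952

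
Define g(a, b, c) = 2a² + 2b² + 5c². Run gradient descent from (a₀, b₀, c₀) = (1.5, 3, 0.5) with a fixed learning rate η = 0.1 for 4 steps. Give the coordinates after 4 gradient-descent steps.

∇g = (4a, 4b, 10c)
Step 1: at (1.5, 3, 0.5), ∇g = (6, 12, 5) → (1.5, 3, 0.5) − 0.1·(6, 12, 5) = (0.9, 1.8, 0)
Step 2: at (0.9, 1.8, 0), ∇g = (3.6, 7.2, 0) → (0.9, 1.8, 0) − 0.1·(3.6, 7.2, 0) = (0.54, 1.08, 0)
Step 3: at (0.54, 1.08, 0), ∇g = (2.16, 4.32, 0) → (0.54, 1.08, 0) − 0.1·(2.16, 4.32, 0) = (0.324, 0.648, 0)
Step 4: at (0.324, 0.648, 0), ∇g = (1.296, 2.592, 0) → (0.324, 0.648, 0) − 0.1·(1.296, 2.592, 0) = (0.1944, 0.3888, 0)

(0.1944, 0.3888, 0)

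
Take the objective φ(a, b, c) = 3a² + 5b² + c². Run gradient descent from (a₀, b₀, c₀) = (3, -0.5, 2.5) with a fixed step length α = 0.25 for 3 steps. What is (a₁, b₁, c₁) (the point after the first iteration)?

∇φ = (6a, 10b, 2c)
Step 1: at (3, -0.5, 2.5), ∇φ = (18, -5, 5) → (3, -0.5, 2.5) − 0.25·(18, -5, 5) = (-1.5, 0.75, 1.25)

(-1.5, 0.75, 1.25)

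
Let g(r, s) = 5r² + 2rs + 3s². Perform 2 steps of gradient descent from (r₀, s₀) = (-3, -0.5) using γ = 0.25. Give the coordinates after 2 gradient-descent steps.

∇g = (10r + 2s, 2r + 6s)
Step 1: at (-3, -0.5), ∇g = (-31, -9) → (-3, -0.5) − 0.25·(-31, -9) = (4.75, 1.75)
Step 2: at (4.75, 1.75), ∇g = (51, 20) → (4.75, 1.75) − 0.25·(51, 20) = (-8, -3.25)

(-8, -3.25)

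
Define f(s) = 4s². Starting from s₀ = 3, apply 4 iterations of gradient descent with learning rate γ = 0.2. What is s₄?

f′(s) = 8s
s₁ = 3 − 0.2·24 = -1.8
s₂ = -1.8 − 0.2·(-14.4) = 1.08
s₃ = 1.08 − 0.2·8.64 = -0.648
s₄ = -0.648 − 0.2·(-5.184) = 0.3888

0.3888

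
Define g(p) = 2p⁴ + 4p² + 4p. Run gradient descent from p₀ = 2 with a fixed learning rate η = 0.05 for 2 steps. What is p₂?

g′(p) = 8p³ + 8p + 4
p₁ = 2 − 0.05·84 = -2.2
p₂ = -2.2 − 0.05·(-98.784) = 2.7392

2.7392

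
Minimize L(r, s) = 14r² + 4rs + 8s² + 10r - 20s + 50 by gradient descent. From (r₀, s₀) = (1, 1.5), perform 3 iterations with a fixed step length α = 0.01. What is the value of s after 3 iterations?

1.34128

∇L = (28r + 4s + 10, 4r + 16s - 20)
Step 1: at (1, 1.5), ∇L = (44, 8) → (1, 1.5) − 0.01·(44, 8) = (0.56, 1.42)
Step 2: at (0.56, 1.42), ∇L = (31.36, 4.96) → (0.56, 1.42) − 0.01·(31.36, 4.96) = (0.2464, 1.3704)
Step 3: at (0.2464, 1.3704), ∇L = (22.3808, 2.912) → (0.2464, 1.3704) − 0.01·(22.3808, 2.912) = (0.022592, 1.34128)
s = 1.34128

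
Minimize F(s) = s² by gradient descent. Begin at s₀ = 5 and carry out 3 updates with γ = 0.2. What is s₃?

F′(s) = 2s
s₁ = 5 − 0.2·10 = 3
s₂ = 3 − 0.2·6 = 1.8
s₃ = 1.8 − 0.2·3.6 = 1.08

1.08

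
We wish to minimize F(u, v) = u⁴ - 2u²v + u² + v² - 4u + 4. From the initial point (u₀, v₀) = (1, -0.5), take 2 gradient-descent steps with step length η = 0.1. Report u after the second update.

0.7456

∇F = (4u³ - 4uv + 2u - 4, -2u² + 2v)
(u₁, v₁) = (1, -0.5) − 0.1·(4, -3) = (0.6, -0.2)
(u₂, v₂) = (0.6, -0.2) − 0.1·(-1.456, -1.12) = (0.7456, -0.088)
u = 0.7456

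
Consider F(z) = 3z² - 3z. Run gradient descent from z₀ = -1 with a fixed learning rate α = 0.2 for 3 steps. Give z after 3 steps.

F′(z) = 6z - 3
z₁ = -1 − 0.2·(-9) = 0.8
z₂ = 0.8 − 0.2·1.8 = 0.44
z₃ = 0.44 − 0.2·(-0.36) = 0.512

0.512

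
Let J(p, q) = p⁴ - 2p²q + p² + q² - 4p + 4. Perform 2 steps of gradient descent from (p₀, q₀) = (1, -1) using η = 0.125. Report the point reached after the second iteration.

(0.6171875, -0.359375)

∇J = (4p³ - 4pq + 2p - 4, -2p² + 2q)
(p₁, q₁) = (1, -1) − 0.125·(6, -4) = (0.25, -0.5)
(p₂, q₂) = (0.25, -0.5) − 0.125·(-2.9375, -1.125) = (0.6171875, -0.359375)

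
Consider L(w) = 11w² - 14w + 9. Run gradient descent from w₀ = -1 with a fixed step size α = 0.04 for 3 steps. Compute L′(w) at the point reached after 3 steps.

L′(w) = 22w - 14
Step 1: L′(-1) = -36; w₁ = -1 − 0.04·(-36) = 0.44
Step 2: L′(0.44) = -4.32; w₂ = 0.44 − 0.04·(-4.32) = 0.6128
Step 3: L′(0.6128) = -0.5184; w₃ = 0.6128 − 0.04·(-0.5184) = 0.633536
L′(w) at (0.633536) = -0.062208

-0.062208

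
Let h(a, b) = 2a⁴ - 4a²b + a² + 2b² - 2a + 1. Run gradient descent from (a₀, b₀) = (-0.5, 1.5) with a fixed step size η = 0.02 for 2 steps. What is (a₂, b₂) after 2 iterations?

(-0.57416576, 1.311328)

∇h = (8a³ - 8ab + 2a - 2, -4a² + 4b)
(a₁, b₁) = (-0.5, 1.5) − 0.02·(2, 5) = (-0.54, 1.4)
(a₂, b₂) = (-0.54, 1.4) − 0.02·(1.708288, 4.4336) = (-0.57416576, 1.311328)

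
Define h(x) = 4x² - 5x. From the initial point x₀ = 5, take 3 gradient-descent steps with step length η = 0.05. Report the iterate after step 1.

h′(x) = 8x - 5
x₁ = 5 − 0.05·35 = 3.25

3.25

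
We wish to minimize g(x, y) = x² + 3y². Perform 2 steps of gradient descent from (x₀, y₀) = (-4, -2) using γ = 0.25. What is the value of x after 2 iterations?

-1

∇g = (2x, 6y)
Step 1: at (-4, -2), ∇g = (-8, -12) → (-4, -2) − 0.25·(-8, -12) = (-2, 1)
Step 2: at (-2, 1), ∇g = (-4, 6) → (-2, 1) − 0.25·(-4, 6) = (-1, -0.5)
x = -1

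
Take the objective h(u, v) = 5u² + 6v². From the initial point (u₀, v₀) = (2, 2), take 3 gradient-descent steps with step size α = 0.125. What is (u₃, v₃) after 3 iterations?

(-0.03125, -0.25)

∇h = (10u, 12v)
Step 1: at (2, 2), ∇h = (20, 24) → (2, 2) − 0.125·(20, 24) = (-0.5, -1)
Step 2: at (-0.5, -1), ∇h = (-5, -12) → (-0.5, -1) − 0.125·(-5, -12) = (0.125, 0.5)
Step 3: at (0.125, 0.5), ∇h = (1.25, 6) → (0.125, 0.5) − 0.125·(1.25, 6) = (-0.03125, -0.25)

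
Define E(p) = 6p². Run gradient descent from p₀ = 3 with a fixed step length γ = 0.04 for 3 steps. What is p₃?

0.421824

E′(p) = 12p
p₁ = 3 − 0.04·36 = 1.56
p₂ = 1.56 − 0.04·18.72 = 0.8112
p₃ = 0.8112 − 0.04·9.7344 = 0.421824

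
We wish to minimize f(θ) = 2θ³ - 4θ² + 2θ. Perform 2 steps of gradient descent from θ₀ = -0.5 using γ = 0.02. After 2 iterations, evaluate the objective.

f′(θ) = 6θ² - 8θ + 2
Step 1: f′(-0.5) = 7.5; θ₁ = -0.5 − 0.02·7.5 = -0.65
Step 2: f′(-0.65) = 9.735; θ₂ = -0.65 − 0.02·9.735 = -0.8447
f(-0.8447) = -5.748889821246

-5.748889821246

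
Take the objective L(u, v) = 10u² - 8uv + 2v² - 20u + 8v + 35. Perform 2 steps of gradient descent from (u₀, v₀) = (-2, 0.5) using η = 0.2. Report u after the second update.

∇L = (20u - 8v - 20, -8u + 4v + 8)
(u₁, v₁) = (-2, 0.5) − 0.2·(-64, 26) = (10.8, -4.7)
(u₂, v₂) = (10.8, -4.7) − 0.2·(233.6, -97.2) = (-35.92, 14.74)
u = -35.92

-35.92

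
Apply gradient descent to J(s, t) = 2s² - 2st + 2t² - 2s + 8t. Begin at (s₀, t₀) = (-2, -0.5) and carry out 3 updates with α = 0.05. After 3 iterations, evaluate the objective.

-6.8305995

∇J = (4s - 2t - 2, -2s + 4t + 8)
(s₁, t₁) = (-2, -0.5) − 0.05·(-9, 10) = (-1.55, -1)
(s₂, t₂) = (-1.55, -1) − 0.05·(-6.2, 7.1) = (-1.24, -1.355)
(s₃, t₃) = (-1.24, -1.355) − 0.05·(-4.25, 5.06) = (-1.0275, -1.608)
J(-1.0275, -1.608) = -6.8305995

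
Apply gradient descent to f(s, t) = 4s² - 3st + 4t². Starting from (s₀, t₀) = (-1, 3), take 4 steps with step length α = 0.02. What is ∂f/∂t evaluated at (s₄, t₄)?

11.42381232

∇f = (8s - 3t, -3s + 8t)
(s₁, t₁) = (-1, 3) − 0.02·(-17, 27) = (-0.66, 2.46)
(s₂, t₂) = (-0.66, 2.46) − 0.02·(-12.66, 21.66) = (-0.4068, 2.0268)
(s₃, t₃) = (-0.4068, 2.0268) − 0.02·(-9.3348, 17.4348) = (-0.220104, 1.678104)
(s₄, t₄) = (-0.220104, 1.678104) − 0.02·(-6.795144, 14.085144) = (-0.08420112, 1.39640112)
∂f/∂t at (-0.08420112, 1.39640112) = 11.42381232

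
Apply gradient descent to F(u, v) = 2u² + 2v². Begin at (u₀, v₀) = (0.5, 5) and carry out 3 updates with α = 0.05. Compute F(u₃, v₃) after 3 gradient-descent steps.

13.238272

∇F = (4u, 4v)
Step 1: at (0.5, 5), ∇F = (2, 20) → (0.5, 5) − 0.05·(2, 20) = (0.4, 4)
Step 2: at (0.4, 4), ∇F = (1.6, 16) → (0.4, 4) − 0.05·(1.6, 16) = (0.32, 3.2)
Step 3: at (0.32, 3.2), ∇F = (1.28, 12.8) → (0.32, 3.2) − 0.05·(1.28, 12.8) = (0.256, 2.56)
F(0.256, 2.56) = 13.238272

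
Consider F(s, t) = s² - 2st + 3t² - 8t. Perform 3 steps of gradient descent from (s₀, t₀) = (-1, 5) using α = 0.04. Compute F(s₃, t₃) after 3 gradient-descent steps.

∇F = (2s - 2t, -2s + 6t - 8)
(s₁, t₁) = (-1, 5) − 0.04·(-12, 24) = (-0.52, 4.04)
(s₂, t₂) = (-0.52, 4.04) − 0.04·(-9.12, 17.28) = (-0.1552, 3.3488)
(s₃, t₃) = (-0.1552, 3.3488) − 0.04·(-7.008, 12.4032) = (0.12512, 2.852672)
F(0.12512, 2.852672) = 0.893638991872

0.893638991872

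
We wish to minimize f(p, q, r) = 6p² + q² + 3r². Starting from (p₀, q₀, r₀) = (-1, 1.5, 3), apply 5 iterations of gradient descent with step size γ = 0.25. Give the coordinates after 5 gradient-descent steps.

∇f = (12p, 2q, 6r)
(p₁, q₁, r₁) = (-1, 1.5, 3) − 0.25·(-12, 3, 18) = (2, 0.75, -1.5)
(p₂, q₂, r₂) = (2, 0.75, -1.5) − 0.25·(24, 1.5, -9) = (-4, 0.375, 0.75)
(p₃, q₃, r₃) = (-4, 0.375, 0.75) − 0.25·(-48, 0.75, 4.5) = (8, 0.1875, -0.375)
(p₄, q₄, r₄) = (8, 0.1875, -0.375) − 0.25·(96, 0.375, -2.25) = (-16, 0.09375, 0.1875)
(p₅, q₅, r₅) = (-16, 0.09375, 0.1875) − 0.25·(-192, 0.1875, 1.125) = (32, 0.046875, -0.09375)

(32, 0.046875, -0.09375)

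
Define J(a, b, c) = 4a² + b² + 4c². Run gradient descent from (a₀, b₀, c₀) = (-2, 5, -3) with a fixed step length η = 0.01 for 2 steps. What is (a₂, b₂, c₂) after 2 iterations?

∇J = (8a, 2b, 8c)
Step 1: at (-2, 5, -3), ∇J = (-16, 10, -24) → (-2, 5, -3) − 0.01·(-16, 10, -24) = (-1.84, 4.9, -2.76)
Step 2: at (-1.84, 4.9, -2.76), ∇J = (-14.72, 9.8, -22.08) → (-1.84, 4.9, -2.76) − 0.01·(-14.72, 9.8, -22.08) = (-1.6928, 4.802, -2.5392)

(-1.6928, 4.802, -2.5392)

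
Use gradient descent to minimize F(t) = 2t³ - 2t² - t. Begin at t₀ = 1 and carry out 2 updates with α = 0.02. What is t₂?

F′(t) = 6t² - 4t - 1
Step 1: F′(1) = 1; t₁ = 1 − 0.02·1 = 0.98
Step 2: F′(0.98) = 0.8424; t₂ = 0.98 − 0.02·0.8424 = 0.963152

0.963152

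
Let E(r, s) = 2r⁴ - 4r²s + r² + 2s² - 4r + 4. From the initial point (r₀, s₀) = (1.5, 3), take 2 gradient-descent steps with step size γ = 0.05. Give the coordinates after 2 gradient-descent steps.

∇E = (8r³ - 8rs + 2r - 4, -4r² + 4s)
(r₁, s₁) = (1.5, 3) − 0.05·(-10, 3) = (2, 2.85)
(r₂, s₂) = (2, 2.85) − 0.05·(18.4, -4.6) = (1.08, 3.08)

(1.08, 3.08)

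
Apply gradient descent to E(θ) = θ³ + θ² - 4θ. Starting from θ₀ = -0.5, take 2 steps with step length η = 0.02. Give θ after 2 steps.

-0.3287335

E′(θ) = 3θ² + 2θ - 4
θ₁ = -0.5 − 0.02·(-4.25) = -0.415
θ₂ = -0.415 − 0.02·(-4.313325) = -0.3287335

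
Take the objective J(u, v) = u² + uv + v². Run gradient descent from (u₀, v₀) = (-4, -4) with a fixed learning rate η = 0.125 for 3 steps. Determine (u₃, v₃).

∇J = (2u + v, u + 2v)
(u₁, v₁) = (-4, -4) − 0.125·(-12, -12) = (-2.5, -2.5)
(u₂, v₂) = (-2.5, -2.5) − 0.125·(-7.5, -7.5) = (-1.5625, -1.5625)
(u₃, v₃) = (-1.5625, -1.5625) − 0.125·(-4.6875, -4.6875) = (-0.9765625, -0.9765625)

(-0.9765625, -0.9765625)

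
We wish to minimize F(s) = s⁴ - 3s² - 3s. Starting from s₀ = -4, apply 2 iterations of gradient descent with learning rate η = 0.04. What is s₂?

F′(s) = 4s³ - 6s - 3
Step 1: F′(-4) = -235; s₁ = -4 − 0.04·(-235) = 5.4
Step 2: F′(5.4) = 594.456; s₂ = 5.4 − 0.04·594.456 = -18.37824

-18.37824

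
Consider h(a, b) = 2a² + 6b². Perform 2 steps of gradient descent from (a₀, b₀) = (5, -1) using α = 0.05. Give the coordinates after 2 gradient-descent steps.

(3.2, -0.16)

∇h = (4a, 12b)
Step 1: at (5, -1), ∇h = (20, -12) → (5, -1) − 0.05·(20, -12) = (4, -0.4)
Step 2: at (4, -0.4), ∇h = (16, -4.8) → (4, -0.4) − 0.05·(16, -4.8) = (3.2, -0.16)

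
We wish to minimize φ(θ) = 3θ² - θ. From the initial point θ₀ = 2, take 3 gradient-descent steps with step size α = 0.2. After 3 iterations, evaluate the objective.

φ′(θ) = 6θ - 1
θ₁ = 2 − 0.2·11 = -0.2
θ₂ = -0.2 − 0.2·(-2.2) = 0.24
θ₃ = 0.24 − 0.2·0.44 = 0.152
φ(0.152) = -0.082688

-0.082688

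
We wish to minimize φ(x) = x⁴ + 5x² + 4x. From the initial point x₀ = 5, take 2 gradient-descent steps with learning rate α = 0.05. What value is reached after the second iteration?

φ′(x) = 4x³ + 10x + 4
x₁ = 5 − 0.05·554 = -22.7
x₂ = -22.7 − 0.05·(-47011.332) = 2327.8666

2327.8666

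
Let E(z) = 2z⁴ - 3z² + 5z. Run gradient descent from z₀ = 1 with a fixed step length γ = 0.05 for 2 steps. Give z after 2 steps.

E′(z) = 8z³ - 6z + 5
Step 1: E′(1) = 7; z₁ = 1 − 0.05·7 = 0.65
Step 2: E′(0.65) = 3.297; z₂ = 0.65 − 0.05·3.297 = 0.48515

0.48515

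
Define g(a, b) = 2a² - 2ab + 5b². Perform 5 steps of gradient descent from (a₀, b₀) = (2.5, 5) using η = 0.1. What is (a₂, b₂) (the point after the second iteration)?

∇g = (4a - 2b, -2a + 10b)
(a₁, b₁) = (2.5, 5) − 0.1·(0, 45) = (2.5, 0.5)
(a₂, b₂) = (2.5, 0.5) − 0.1·(9, 0) = (1.6, 0.5)

(1.6, 0.5)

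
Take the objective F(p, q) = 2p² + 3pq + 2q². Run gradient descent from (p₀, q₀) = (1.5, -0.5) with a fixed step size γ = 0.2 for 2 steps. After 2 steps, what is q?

∇F = (4p + 3q, 3p + 4q)
(p₁, q₁) = (1.5, -0.5) − 0.2·(4.5, 2.5) = (0.6, -1)
(p₂, q₂) = (0.6, -1) − 0.2·(-0.6, -2.2) = (0.72, -0.56)
q = -0.56

-0.56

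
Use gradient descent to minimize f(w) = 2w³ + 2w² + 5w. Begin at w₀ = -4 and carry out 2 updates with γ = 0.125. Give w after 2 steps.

f′(w) = 6w² + 4w + 5
w₁ = -4 − 0.125·85 = -14.625
w₂ = -14.625 − 0.125·1229.84375 = -168.35546875

-168.35546875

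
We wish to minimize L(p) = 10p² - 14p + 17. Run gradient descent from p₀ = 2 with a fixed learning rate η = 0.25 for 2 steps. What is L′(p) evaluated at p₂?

L′(p) = 20p - 14
p₁ = 2 − 0.25·26 = -4.5
p₂ = -4.5 − 0.25·(-104) = 21.5
L′(p) at (21.5) = 416

416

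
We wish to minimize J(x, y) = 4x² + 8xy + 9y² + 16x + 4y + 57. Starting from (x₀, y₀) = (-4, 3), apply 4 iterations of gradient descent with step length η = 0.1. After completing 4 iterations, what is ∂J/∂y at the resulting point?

56.1152

∇J = (8x + 8y + 16, 8x + 18y + 4)
(x₁, y₁) = (-4, 3) − 0.1·(8, 26) = (-4.8, 0.4)
(x₂, y₂) = (-4.8, 0.4) − 0.1·(-19.2, -27.2) = (-2.88, 3.12)
(x₃, y₃) = (-2.88, 3.12) − 0.1·(17.92, 37.12) = (-4.672, -0.592)
(x₄, y₄) = (-4.672, -0.592) − 0.1·(-26.112, -44.032) = (-2.0608, 3.8112)
∂J/∂y at (-2.0608, 3.8112) = 56.1152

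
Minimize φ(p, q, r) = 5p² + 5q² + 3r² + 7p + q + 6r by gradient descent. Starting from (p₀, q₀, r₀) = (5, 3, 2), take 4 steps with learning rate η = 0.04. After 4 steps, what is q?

∇φ = (10p + 7, 10q + 1, 6r + 6)
Step 1: at (5, 3, 2), ∇φ = (57, 31, 18) → (5, 3, 2) − 0.04·(57, 31, 18) = (2.72, 1.76, 1.28)
Step 2: at (2.72, 1.76, 1.28), ∇φ = (34.2, 18.6, 13.68) → (2.72, 1.76, 1.28) − 0.04·(34.2, 18.6, 13.68) = (1.352, 1.016, 0.7328)
Step 3: at (1.352, 1.016, 0.7328), ∇φ = (20.52, 11.16, 10.3968) → (1.352, 1.016, 0.7328) − 0.04·(20.52, 11.16, 10.3968) = (0.5312, 0.5696, 0.316928)
Step 4: at (0.5312, 0.5696, 0.316928), ∇φ = (12.312, 6.696, 7.901568) → (0.5312, 0.5696, 0.316928) − 0.04·(12.312, 6.696, 7.901568) = (0.03872, 0.30176, 0.00086528)
q = 0.30176

0.30176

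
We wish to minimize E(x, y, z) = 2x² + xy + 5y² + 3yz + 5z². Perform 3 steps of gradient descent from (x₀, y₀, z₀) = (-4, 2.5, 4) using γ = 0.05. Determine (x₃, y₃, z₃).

(-2.179375, 0.206125, 0.290375)

∇E = (4x + y, x + 10y + 3z, 3y + 10z)
(x₁, y₁, z₁) = (-4, 2.5, 4) − 0.05·(-13.5, 33, 47.5) = (-3.325, 0.85, 1.625)
(x₂, y₂, z₂) = (-3.325, 0.85, 1.625) − 0.05·(-12.45, 10.05, 18.8) = (-2.7025, 0.3475, 0.685)
(x₃, y₃, z₃) = (-2.7025, 0.3475, 0.685) − 0.05·(-10.4625, 2.8275, 7.8925) = (-2.179375, 0.206125, 0.290375)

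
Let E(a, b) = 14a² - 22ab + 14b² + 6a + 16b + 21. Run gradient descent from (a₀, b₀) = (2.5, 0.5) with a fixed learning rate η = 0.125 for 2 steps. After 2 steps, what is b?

∇E = (28a - 22b + 6, -22a + 28b + 16)
Step 1: at (2.5, 0.5), ∇E = (65, -25) → (2.5, 0.5) − 0.125·(65, -25) = (-5.625, 3.625)
Step 2: at (-5.625, 3.625), ∇E = (-231.25, 241.25) → (-5.625, 3.625) − 0.125·(-231.25, 241.25) = (23.28125, -26.53125)
b = -26.53125

-26.53125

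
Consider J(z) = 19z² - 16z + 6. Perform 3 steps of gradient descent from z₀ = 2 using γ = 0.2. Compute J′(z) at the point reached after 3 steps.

-17249.76

J′(z) = 38z - 16
Step 1: J′(2) = 60; z₁ = 2 − 0.2·60 = -10
Step 2: J′(-10) = -396; z₂ = -10 − 0.2·(-396) = 69.2
Step 3: J′(69.2) = 2613.6; z₃ = 69.2 − 0.2·2613.6 = -453.52
J′(z) at (-453.52) = -17249.76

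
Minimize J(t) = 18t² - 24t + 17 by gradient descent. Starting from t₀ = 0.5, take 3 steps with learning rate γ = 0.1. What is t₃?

J′(t) = 36t - 24
t₁ = 0.5 − 0.1·(-6) = 1.1
t₂ = 1.1 − 0.1·15.6 = -0.46
t₃ = -0.46 − 0.1·(-40.56) = 3.596

3.596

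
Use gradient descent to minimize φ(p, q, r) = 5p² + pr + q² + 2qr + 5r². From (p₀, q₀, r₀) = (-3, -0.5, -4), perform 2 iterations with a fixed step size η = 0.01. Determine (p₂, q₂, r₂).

(-2.3584, -0.3306, -3.1692)

∇φ = (10p + r, 2q + 2r, p + 2q + 10r)
Step 1: at (-3, -0.5, -4), ∇φ = (-34, -9, -44) → (-3, -0.5, -4) − 0.01·(-34, -9, -44) = (-2.66, -0.41, -3.56)
Step 2: at (-2.66, -0.41, -3.56), ∇φ = (-30.16, -7.94, -39.08) → (-2.66, -0.41, -3.56) − 0.01·(-30.16, -7.94, -39.08) = (-2.3584, -0.3306, -3.1692)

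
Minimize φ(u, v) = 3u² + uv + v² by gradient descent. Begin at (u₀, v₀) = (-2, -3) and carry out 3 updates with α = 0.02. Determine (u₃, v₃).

(-1.212648, -2.55592)

∇φ = (6u + v, u + 2v)
(u₁, v₁) = (-2, -3) − 0.02·(-15, -8) = (-1.7, -2.84)
(u₂, v₂) = (-1.7, -2.84) − 0.02·(-13.04, -7.38) = (-1.4392, -2.6924)
(u₃, v₃) = (-1.4392, -2.6924) − 0.02·(-11.3276, -6.824) = (-1.212648, -2.55592)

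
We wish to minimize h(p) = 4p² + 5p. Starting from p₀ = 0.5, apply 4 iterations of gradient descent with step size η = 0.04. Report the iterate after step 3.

h′(p) = 8p + 5
p₁ = 0.5 − 0.04·9 = 0.14
p₂ = 0.14 − 0.04·6.12 = -0.1048
p₃ = -0.1048 − 0.04·4.1616 = -0.271264

-0.271264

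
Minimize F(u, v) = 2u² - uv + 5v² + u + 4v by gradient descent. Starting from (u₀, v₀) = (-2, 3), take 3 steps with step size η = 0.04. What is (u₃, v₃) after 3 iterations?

(-1.121664, 0.214336)

∇F = (4u - v + 1, -u + 10v + 4)
Step 1: at (-2, 3), ∇F = (-10, 36) → (-2, 3) − 0.04·(-10, 36) = (-1.6, 1.56)
Step 2: at (-1.6, 1.56), ∇F = (-6.96, 21.2) → (-1.6, 1.56) − 0.04·(-6.96, 21.2) = (-1.3216, 0.712)
Step 3: at (-1.3216, 0.712), ∇F = (-4.9984, 12.4416) → (-1.3216, 0.712) − 0.04·(-4.9984, 12.4416) = (-1.121664, 0.214336)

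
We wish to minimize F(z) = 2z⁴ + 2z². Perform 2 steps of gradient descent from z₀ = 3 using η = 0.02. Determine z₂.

-0.82777344

F′(z) = 8z³ + 4z
z₁ = 3 − 0.02·228 = -1.56
z₂ = -1.56 − 0.02·(-36.611328) = -0.82777344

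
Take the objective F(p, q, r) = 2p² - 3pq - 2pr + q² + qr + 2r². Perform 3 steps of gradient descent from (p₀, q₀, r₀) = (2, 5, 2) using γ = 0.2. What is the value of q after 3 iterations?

∇F = (4p - 3q - 2r, -3p + 2q + r, -2p + q + 4r)
(p₁, q₁, r₁) = (2, 5, 2) − 0.2·(-11, 6, 9) = (4.2, 3.8, 0.2)
(p₂, q₂, r₂) = (4.2, 3.8, 0.2) − 0.2·(5, -4.8, -3.8) = (3.2, 4.76, 0.96)
(p₃, q₃, r₃) = (3.2, 4.76, 0.96) − 0.2·(-3.4, 0.88, 2.2) = (3.88, 4.584, 0.52)
q = 4.584

4.584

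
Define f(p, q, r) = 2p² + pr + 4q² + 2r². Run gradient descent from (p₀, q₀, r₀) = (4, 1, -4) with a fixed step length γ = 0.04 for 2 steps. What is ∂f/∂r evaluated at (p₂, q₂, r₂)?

-9.2928

∇f = (4p + r, 8q, p + 4r)
Step 1: at (4, 1, -4), ∇f = (12, 8, -12) → (4, 1, -4) − 0.04·(12, 8, -12) = (3.52, 0.68, -3.52)
Step 2: at (3.52, 0.68, -3.52), ∇f = (10.56, 5.44, -10.56) → (3.52, 0.68, -3.52) − 0.04·(10.56, 5.44, -10.56) = (3.0976, 0.4624, -3.0976)
∂f/∂r at (3.0976, 0.4624, -3.0976) = -9.2928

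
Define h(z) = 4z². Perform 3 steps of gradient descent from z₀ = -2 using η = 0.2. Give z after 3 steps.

h′(z) = 8z
z₁ = -2 − 0.2·(-16) = 1.2
z₂ = 1.2 − 0.2·9.6 = -0.72
z₃ = -0.72 − 0.2·(-5.76) = 0.432

0.432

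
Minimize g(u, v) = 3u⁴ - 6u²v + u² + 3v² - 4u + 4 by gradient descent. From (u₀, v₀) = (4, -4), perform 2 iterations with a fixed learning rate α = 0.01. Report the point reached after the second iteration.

∇g = (12u³ - 12uv + 2u - 4, -6u² + 6v)
(u₁, v₁) = (4, -4) − 0.01·(964, -120) = (-5.64, -2.8)
(u₂, v₂) = (-5.64, -2.8) − 0.01·(-2357.657728, -207.6576) = (17.93657728, -0.723424)

(17.93657728, -0.723424)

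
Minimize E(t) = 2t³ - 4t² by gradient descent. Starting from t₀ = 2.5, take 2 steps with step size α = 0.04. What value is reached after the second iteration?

E′(t) = 6t² - 8t
Step 1: E′(2.5) = 17.5; t₁ = 2.5 − 0.04·17.5 = 1.8
Step 2: E′(1.8) = 5.04; t₂ = 1.8 − 0.04·5.04 = 1.5984

1.5984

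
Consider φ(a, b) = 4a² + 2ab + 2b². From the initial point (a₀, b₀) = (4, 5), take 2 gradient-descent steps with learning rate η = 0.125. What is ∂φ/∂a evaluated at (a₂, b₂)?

-0.875

∇φ = (8a + 2b, 2a + 4b)
Step 1: at (4, 5), ∇φ = (42, 28) → (4, 5) − 0.125·(42, 28) = (-1.25, 1.5)
Step 2: at (-1.25, 1.5), ∇φ = (-7, 3.5) → (-1.25, 1.5) − 0.125·(-7, 3.5) = (-0.375, 1.0625)
∂φ/∂a at (-0.375, 1.0625) = -0.875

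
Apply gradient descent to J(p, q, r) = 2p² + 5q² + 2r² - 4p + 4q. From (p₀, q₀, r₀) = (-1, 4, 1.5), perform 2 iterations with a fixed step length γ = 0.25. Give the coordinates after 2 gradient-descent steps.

(1, 9.5, 0)

∇J = (4p - 4, 10q + 4, 4r)
Step 1: at (-1, 4, 1.5), ∇J = (-8, 44, 6) → (-1, 4, 1.5) − 0.25·(-8, 44, 6) = (1, -7, 0)
Step 2: at (1, -7, 0), ∇J = (0, -66, 0) → (1, -7, 0) − 0.25·(0, -66, 0) = (1, 9.5, 0)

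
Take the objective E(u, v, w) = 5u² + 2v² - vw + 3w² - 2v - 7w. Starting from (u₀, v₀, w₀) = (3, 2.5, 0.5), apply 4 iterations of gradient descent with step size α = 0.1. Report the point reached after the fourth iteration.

(0, 1.02855, 1.36345)

∇E = (10u, 4v - w - 2, -v + 6w - 7)
(u₁, v₁, w₁) = (3, 2.5, 0.5) − 0.1·(30, 7.5, -6.5) = (0, 1.75, 1.15)
(u₂, v₂, w₂) = (0, 1.75, 1.15) − 0.1·(0, 3.85, -1.85) = (0, 1.365, 1.335)
(u₃, v₃, w₃) = (0, 1.365, 1.335) − 0.1·(0, 2.125, -0.355) = (0, 1.1525, 1.3705)
(u₄, v₄, w₄) = (0, 1.1525, 1.3705) − 0.1·(0, 1.2395, 0.0705) = (0, 1.02855, 1.36345)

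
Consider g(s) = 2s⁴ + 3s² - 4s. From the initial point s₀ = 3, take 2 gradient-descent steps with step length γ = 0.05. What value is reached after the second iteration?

g′(s) = 8s³ + 6s - 4
s₁ = 3 − 0.05·230 = -8.5
s₂ = -8.5 − 0.05·(-4968) = 239.9

239.9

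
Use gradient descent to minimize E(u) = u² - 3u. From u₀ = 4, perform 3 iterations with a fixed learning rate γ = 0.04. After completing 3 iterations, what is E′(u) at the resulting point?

3.89344

E′(u) = 2u - 3
u₁ = 4 − 0.04·5 = 3.8
u₂ = 3.8 − 0.04·4.6 = 3.616
u₃ = 3.616 − 0.04·4.232 = 3.44672
E′(u) at (3.44672) = 3.89344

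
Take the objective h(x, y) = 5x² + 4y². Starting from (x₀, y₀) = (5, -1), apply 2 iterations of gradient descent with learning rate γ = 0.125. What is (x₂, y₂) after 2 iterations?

∇h = (10x, 8y)
Step 1: at (5, -1), ∇h = (50, -8) → (5, -1) − 0.125·(50, -8) = (-1.25, 0)
Step 2: at (-1.25, 0), ∇h = (-12.5, 0) → (-1.25, 0) − 0.125·(-12.5, 0) = (0.3125, 0)

(0.3125, 0)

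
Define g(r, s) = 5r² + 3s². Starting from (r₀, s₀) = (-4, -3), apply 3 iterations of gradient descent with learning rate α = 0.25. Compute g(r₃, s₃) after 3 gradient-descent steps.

911.671875

∇g = (10r, 6s)
Step 1: at (-4, -3), ∇g = (-40, -18) → (-4, -3) − 0.25·(-40, -18) = (6, 1.5)
Step 2: at (6, 1.5), ∇g = (60, 9) → (6, 1.5) − 0.25·(60, 9) = (-9, -0.75)
Step 3: at (-9, -0.75), ∇g = (-90, -4.5) → (-9, -0.75) − 0.25·(-90, -4.5) = (13.5, 0.375)
g(13.5, 0.375) = 911.671875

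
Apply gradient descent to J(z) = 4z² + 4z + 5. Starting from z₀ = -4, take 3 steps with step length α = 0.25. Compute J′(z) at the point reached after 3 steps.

J′(z) = 8z + 4
Step 1: J′(-4) = -28; z₁ = -4 − 0.25·(-28) = 3
Step 2: J′(3) = 28; z₂ = 3 − 0.25·28 = -4
Step 3: J′(-4) = -28; z₃ = -4 − 0.25·(-28) = 3
J′(z) at (3) = 28

28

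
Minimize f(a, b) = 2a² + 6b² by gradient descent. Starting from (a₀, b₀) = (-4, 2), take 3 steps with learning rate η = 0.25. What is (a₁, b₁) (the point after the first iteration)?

∇f = (4a, 12b)
(a₁, b₁) = (-4, 2) − 0.25·(-16, 24) = (0, -4)

(0, -4)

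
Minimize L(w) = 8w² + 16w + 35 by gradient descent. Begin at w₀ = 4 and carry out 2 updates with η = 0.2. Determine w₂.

L′(w) = 16w + 16
w₁ = 4 − 0.2·80 = -12
w₂ = -12 − 0.2·(-176) = 23.2

23.2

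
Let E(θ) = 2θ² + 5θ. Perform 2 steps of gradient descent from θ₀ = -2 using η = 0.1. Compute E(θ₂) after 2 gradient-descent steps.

-2.9792

E′(θ) = 4θ + 5
Step 1: E′(-2) = -3; θ₁ = -2 − 0.1·(-3) = -1.7
Step 2: E′(-1.7) = -1.8; θ₂ = -1.7 − 0.1·(-1.8) = -1.52
E(-1.52) = -2.9792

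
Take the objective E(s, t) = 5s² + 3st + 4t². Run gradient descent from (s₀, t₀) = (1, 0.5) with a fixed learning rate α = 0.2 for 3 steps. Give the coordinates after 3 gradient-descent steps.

(-2.632, -1.896)

∇E = (10s + 3t, 3s + 8t)
Step 1: at (1, 0.5), ∇E = (11.5, 7) → (1, 0.5) − 0.2·(11.5, 7) = (-1.3, -0.9)
Step 2: at (-1.3, -0.9), ∇E = (-15.7, -11.1) → (-1.3, -0.9) − 0.2·(-15.7, -11.1) = (1.84, 1.32)
Step 3: at (1.84, 1.32), ∇E = (22.36, 16.08) → (1.84, 1.32) − 0.2·(22.36, 16.08) = (-2.632, -1.896)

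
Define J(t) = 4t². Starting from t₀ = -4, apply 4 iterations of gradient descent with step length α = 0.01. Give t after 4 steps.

J′(t) = 8t
Step 1: J′(-4) = -32; t₁ = -4 − 0.01·(-32) = -3.68
Step 2: J′(-3.68) = -29.44; t₂ = -3.68 − 0.01·(-29.44) = -3.3856
Step 3: J′(-3.3856) = -27.0848; t₃ = -3.3856 − 0.01·(-27.0848) = -3.114752
Step 4: J′(-3.114752) = -24.918016; t₄ = -3.114752 − 0.01·(-24.918016) = -2.86557184

-2.86557184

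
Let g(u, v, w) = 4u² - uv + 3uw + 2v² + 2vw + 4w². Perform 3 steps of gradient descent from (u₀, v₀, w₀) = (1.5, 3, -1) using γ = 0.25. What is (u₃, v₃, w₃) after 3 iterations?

(-2.125, -0.234375, -2.671875)

∇g = (8u - v + 3w, -u + 4v + 2w, 3u + 2v + 8w)
Step 1: at (1.5, 3, -1), ∇g = (6, 8.5, 2.5) → (1.5, 3, -1) − 0.25·(6, 8.5, 2.5) = (0, 0.875, -1.625)
Step 2: at (0, 0.875, -1.625), ∇g = (-5.75, 0.25, -11.25) → (0, 0.875, -1.625) − 0.25·(-5.75, 0.25, -11.25) = (1.4375, 0.8125, 1.1875)
Step 3: at (1.4375, 0.8125, 1.1875), ∇g = (14.25, 4.1875, 15.4375) → (1.4375, 0.8125, 1.1875) − 0.25·(14.25, 4.1875, 15.4375) = (-2.125, -0.234375, -2.671875)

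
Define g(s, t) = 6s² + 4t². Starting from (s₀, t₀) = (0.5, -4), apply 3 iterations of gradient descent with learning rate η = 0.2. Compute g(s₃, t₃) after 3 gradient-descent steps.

14.280288

∇g = (12s, 8t)
(s₁, t₁) = (0.5, -4) − 0.2·(6, -32) = (-0.7, 2.4)
(s₂, t₂) = (-0.7, 2.4) − 0.2·(-8.4, 19.2) = (0.98, -1.44)
(s₃, t₃) = (0.98, -1.44) − 0.2·(11.76, -11.52) = (-1.372, 0.864)
g(-1.372, 0.864) = 14.280288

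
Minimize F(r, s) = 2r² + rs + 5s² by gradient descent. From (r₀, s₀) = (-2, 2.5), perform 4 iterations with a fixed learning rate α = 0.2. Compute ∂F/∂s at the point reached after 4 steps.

∇F = (4r + s, r + 10s)
(r₁, s₁) = (-2, 2.5) − 0.2·(-5.5, 23) = (-0.9, -2.1)
(r₂, s₂) = (-0.9, -2.1) − 0.2·(-5.7, -21.9) = (0.24, 2.28)
(r₃, s₃) = (0.24, 2.28) − 0.2·(3.24, 23.04) = (-0.408, -2.328)
(r₄, s₄) = (-0.408, -2.328) − 0.2·(-3.96, -23.688) = (0.384, 2.4096)
∂F/∂s at (0.384, 2.4096) = 24.48

24.48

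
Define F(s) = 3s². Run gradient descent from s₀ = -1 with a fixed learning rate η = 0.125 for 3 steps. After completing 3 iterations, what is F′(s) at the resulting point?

F′(s) = 6s
Step 1: F′(-1) = -6; s₁ = -1 − 0.125·(-6) = -0.25
Step 2: F′(-0.25) = -1.5; s₂ = -0.25 − 0.125·(-1.5) = -0.0625
Step 3: F′(-0.0625) = -0.375; s₃ = -0.0625 − 0.125·(-0.375) = -0.015625
F′(s) at (-0.015625) = -0.09375

-0.09375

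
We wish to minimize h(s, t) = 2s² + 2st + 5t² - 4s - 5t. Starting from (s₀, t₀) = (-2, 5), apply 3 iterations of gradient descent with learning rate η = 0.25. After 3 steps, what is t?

-15.375

∇h = (4s + 2t - 4, 2s + 10t - 5)
(s₁, t₁) = (-2, 5) − 0.25·(-2, 41) = (-1.5, -5.25)
(s₂, t₂) = (-1.5, -5.25) − 0.25·(-20.5, -60.5) = (3.625, 9.875)
(s₃, t₃) = (3.625, 9.875) − 0.25·(30.25, 101) = (-3.9375, -15.375)
t = -15.375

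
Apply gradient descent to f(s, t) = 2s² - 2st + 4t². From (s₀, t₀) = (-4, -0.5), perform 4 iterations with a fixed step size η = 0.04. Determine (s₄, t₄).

∇f = (4s - 2t, -2s + 8t)
(s₁, t₁) = (-4, -0.5) − 0.04·(-15, 4) = (-3.4, -0.66)
(s₂, t₂) = (-3.4, -0.66) − 0.04·(-12.28, 1.52) = (-2.9088, -0.7208)
(s₃, t₃) = (-2.9088, -0.7208) − 0.04·(-10.1936, 0.0512) = (-2.501056, -0.722848)
(s₄, t₄) = (-2.501056, -0.722848) − 0.04·(-8.558528, -0.780672) = (-2.15871488, -0.69162112)

(-2.15871488, -0.69162112)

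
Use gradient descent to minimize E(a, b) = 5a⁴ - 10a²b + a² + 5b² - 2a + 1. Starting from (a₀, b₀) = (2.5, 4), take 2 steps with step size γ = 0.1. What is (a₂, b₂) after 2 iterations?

(1362.27025, 81.9025)

∇E = (20a³ - 20ab + 2a - 2, -10a² + 10b)
Step 1: at (2.5, 4), ∇E = (115.5, -22.5) → (2.5, 4) − 0.1·(115.5, -22.5) = (-9.05, 6.25)
Step 2: at (-9.05, 6.25), ∇E = (-13713.2025, -756.525) → (-9.05, 6.25) − 0.1·(-13713.2025, -756.525) = (1362.27025, 81.9025)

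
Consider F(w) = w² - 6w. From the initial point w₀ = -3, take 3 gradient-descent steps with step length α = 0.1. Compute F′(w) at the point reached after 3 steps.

F′(w) = 2w - 6
Step 1: F′(-3) = -12; w₁ = -3 − 0.1·(-12) = -1.8
Step 2: F′(-1.8) = -9.6; w₂ = -1.8 − 0.1·(-9.6) = -0.84
Step 3: F′(-0.84) = -7.68; w₃ = -0.84 − 0.1·(-7.68) = -0.072
F′(w) at (-0.072) = -6.144

-6.144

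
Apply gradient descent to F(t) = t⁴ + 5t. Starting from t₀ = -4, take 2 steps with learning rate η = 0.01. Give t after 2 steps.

-1.40768204

F′(t) = 4t³ + 5
t₁ = -4 − 0.01·(-251) = -1.49
t₂ = -1.49 − 0.01·(-8.231796) = -1.40768204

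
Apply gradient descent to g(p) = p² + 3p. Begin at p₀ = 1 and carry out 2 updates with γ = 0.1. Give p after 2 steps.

g′(p) = 2p + 3
Step 1: g′(1) = 5; p₁ = 1 − 0.1·5 = 0.5
Step 2: g′(0.5) = 4; p₂ = 0.5 − 0.1·4 = 0.1

0.1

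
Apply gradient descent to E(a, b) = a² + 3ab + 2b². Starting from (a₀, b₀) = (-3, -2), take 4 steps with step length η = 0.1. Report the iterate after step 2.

(-1.35, 0.36)

∇E = (2a + 3b, 3a + 4b)
Step 1: at (-3, -2), ∇E = (-12, -17) → (-3, -2) − 0.1·(-12, -17) = (-1.8, -0.3)
Step 2: at (-1.8, -0.3), ∇E = (-4.5, -6.6) → (-1.8, -0.3) − 0.1·(-4.5, -6.6) = (-1.35, 0.36)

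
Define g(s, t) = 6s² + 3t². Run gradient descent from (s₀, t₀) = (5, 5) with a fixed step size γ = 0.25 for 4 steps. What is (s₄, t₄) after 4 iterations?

∇g = (12s, 6t)
(s₁, t₁) = (5, 5) − 0.25·(60, 30) = (-10, -2.5)
(s₂, t₂) = (-10, -2.5) − 0.25·(-120, -15) = (20, 1.25)
(s₃, t₃) = (20, 1.25) − 0.25·(240, 7.5) = (-40, -0.625)
(s₄, t₄) = (-40, -0.625) − 0.25·(-480, -3.75) = (80, 0.3125)

(80, 0.3125)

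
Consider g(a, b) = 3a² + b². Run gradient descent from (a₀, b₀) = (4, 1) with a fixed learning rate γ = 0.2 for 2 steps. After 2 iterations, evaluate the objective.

0.2064

∇g = (6a, 2b)
Step 1: at (4, 1), ∇g = (24, 2) → (4, 1) − 0.2·(24, 2) = (-0.8, 0.6)
Step 2: at (-0.8, 0.6), ∇g = (-4.8, 1.2) → (-0.8, 0.6) − 0.2·(-4.8, 1.2) = (0.16, 0.36)
g(0.16, 0.36) = 0.2064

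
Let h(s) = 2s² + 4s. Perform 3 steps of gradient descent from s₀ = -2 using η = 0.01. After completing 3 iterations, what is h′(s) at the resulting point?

h′(s) = 4s + 4
s₁ = -2 − 0.01·(-4) = -1.96
s₂ = -1.96 − 0.01·(-3.84) = -1.9216
s₃ = -1.9216 − 0.01·(-3.6864) = -1.884736
h′(s) at (-1.884736) = -3.538944

-3.538944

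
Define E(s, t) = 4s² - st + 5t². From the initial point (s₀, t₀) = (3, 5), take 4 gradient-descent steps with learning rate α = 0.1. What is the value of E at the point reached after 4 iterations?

∇E = (8s - t, -s + 10t)
Step 1: at (3, 5), ∇E = (19, 47) → (3, 5) − 0.1·(19, 47) = (1.1, 0.3)
Step 2: at (1.1, 0.3), ∇E = (8.5, 1.9) → (1.1, 0.3) − 0.1·(8.5, 1.9) = (0.25, 0.11)
Step 3: at (0.25, 0.11), ∇E = (1.89, 0.85) → (0.25, 0.11) − 0.1·(1.89, 0.85) = (0.061, 0.025)
Step 4: at (0.061, 0.025), ∇E = (0.463, 0.189) → (0.061, 0.025) − 0.1·(0.463, 0.189) = (0.0147, 0.0061)
E(0.0147, 0.0061) = 0.00096074

0.00096074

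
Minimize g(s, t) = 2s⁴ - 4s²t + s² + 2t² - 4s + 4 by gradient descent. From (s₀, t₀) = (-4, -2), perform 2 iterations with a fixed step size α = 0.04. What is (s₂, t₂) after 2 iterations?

∇g = (8s³ - 8st + 2s - 4, -4s² + 4t)
(s₁, t₁) = (-4, -2) − 0.04·(-588, -72) = (19.52, 0.88)
(s₂, t₂) = (19.52, 0.88) − 0.04·(59399.326464, -1520.6016) = (-2356.45305856, 61.704064)

(-2356.45305856, 61.704064)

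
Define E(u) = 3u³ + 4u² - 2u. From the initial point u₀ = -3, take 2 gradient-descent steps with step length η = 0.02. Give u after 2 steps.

-6.4298

E′(u) = 9u² + 8u - 2
Step 1: E′(-3) = 55; u₁ = -3 − 0.02·55 = -4.1
Step 2: E′(-4.1) = 116.49; u₂ = -4.1 − 0.02·116.49 = -6.4298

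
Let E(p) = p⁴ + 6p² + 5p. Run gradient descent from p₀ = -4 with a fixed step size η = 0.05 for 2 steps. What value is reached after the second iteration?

E′(p) = 4p³ + 12p + 5
Step 1: E′(-4) = -299; p₁ = -4 − 0.05·(-299) = 10.95
Step 2: E′(10.95) = 5388.1295; p₂ = 10.95 − 0.05·5388.1295 = -258.456475

-258.456475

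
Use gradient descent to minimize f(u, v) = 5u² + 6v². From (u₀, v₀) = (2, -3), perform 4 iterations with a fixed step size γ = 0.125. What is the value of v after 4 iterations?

∇f = (10u, 12v)
(u₁, v₁) = (2, -3) − 0.125·(20, -36) = (-0.5, 1.5)
(u₂, v₂) = (-0.5, 1.5) − 0.125·(-5, 18) = (0.125, -0.75)
(u₃, v₃) = (0.125, -0.75) − 0.125·(1.25, -9) = (-0.03125, 0.375)
(u₄, v₄) = (-0.03125, 0.375) − 0.125·(-0.3125, 4.5) = (0.0078125, -0.1875)
v = -0.1875

-0.1875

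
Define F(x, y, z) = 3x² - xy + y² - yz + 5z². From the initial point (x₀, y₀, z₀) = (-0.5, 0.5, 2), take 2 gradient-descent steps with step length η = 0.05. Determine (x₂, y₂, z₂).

∇F = (6x - y, -x + 2y - z, -y + 10z)
(x₁, y₁, z₁) = (-0.5, 0.5, 2) − 0.05·(-3.5, -0.5, 19.5) = (-0.325, 0.525, 1.025)
(x₂, y₂, z₂) = (-0.325, 0.525, 1.025) − 0.05·(-2.475, 0.35, 9.725) = (-0.20125, 0.5075, 0.53875)

(-0.20125, 0.5075, 0.53875)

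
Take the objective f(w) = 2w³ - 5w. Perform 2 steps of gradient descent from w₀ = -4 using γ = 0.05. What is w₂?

f′(w) = 6w² - 5
Step 1: f′(-4) = 91; w₁ = -4 − 0.05·91 = -8.55
Step 2: f′(-8.55) = 433.615; w₂ = -8.55 − 0.05·433.615 = -30.23075

-30.23075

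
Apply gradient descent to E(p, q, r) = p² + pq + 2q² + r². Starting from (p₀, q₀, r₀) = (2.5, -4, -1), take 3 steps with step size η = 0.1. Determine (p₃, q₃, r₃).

∇E = (2p + q, p + 4q, 2r)
Step 1: at (2.5, -4, -1), ∇E = (1, -13.5, -2) → (2.5, -4, -1) − 0.1·(1, -13.5, -2) = (2.4, -2.65, -0.8)
Step 2: at (2.4, -2.65, -0.8), ∇E = (2.15, -8.2, -1.6) → (2.4, -2.65, -0.8) − 0.1·(2.15, -8.2, -1.6) = (2.185, -1.83, -0.64)
Step 3: at (2.185, -1.83, -0.64), ∇E = (2.54, -5.135, -1.28) → (2.185, -1.83, -0.64) − 0.1·(2.54, -5.135, -1.28) = (1.931, -1.3165, -0.512)

(1.931, -1.3165, -0.512)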